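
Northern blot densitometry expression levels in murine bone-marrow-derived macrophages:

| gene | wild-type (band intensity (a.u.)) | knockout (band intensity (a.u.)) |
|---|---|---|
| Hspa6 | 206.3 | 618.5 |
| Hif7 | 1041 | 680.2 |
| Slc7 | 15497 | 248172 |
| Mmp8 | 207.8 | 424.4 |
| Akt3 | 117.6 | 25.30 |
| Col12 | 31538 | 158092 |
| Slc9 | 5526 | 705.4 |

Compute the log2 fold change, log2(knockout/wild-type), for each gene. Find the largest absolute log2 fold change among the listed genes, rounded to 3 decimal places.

4.001

log2(618.5/206.3) = 1.584  (Hspa6)
log2(680.2/1041) = -0.614  (Hif7)
log2(248172/15497) = 4.001  (Slc7)
log2(424.4/207.8) = 1.030  (Mmp8)
log2(25.30/117.6) = -2.217  (Akt3)
log2(158092/31538) = 2.326  (Col12)
log2(705.4/5526) = -2.970  (Slc9)
The largest magnitude belongs to Slc7.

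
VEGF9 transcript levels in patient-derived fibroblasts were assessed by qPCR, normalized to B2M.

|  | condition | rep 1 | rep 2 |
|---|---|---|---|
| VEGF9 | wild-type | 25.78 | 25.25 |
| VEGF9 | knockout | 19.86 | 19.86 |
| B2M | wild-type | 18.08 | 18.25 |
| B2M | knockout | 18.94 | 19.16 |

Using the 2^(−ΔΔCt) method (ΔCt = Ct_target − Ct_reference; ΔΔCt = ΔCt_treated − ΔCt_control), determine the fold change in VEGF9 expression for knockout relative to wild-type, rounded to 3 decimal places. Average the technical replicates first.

Mean Ct: VEGF9 wild-type 25.515; VEGF9 knockout 19.860; B2M wild-type 18.165; B2M knockout 19.050
ΔCt(wild-type) = 25.515 − 18.165 = 7.350
ΔCt(knockout) = 19.860 − 19.050 = 0.810
ΔΔCt = 0.810 − 7.350 = -6.540
Fold change = 2^(−(-6.540)) = 2^6.540 = 93.0542

93.054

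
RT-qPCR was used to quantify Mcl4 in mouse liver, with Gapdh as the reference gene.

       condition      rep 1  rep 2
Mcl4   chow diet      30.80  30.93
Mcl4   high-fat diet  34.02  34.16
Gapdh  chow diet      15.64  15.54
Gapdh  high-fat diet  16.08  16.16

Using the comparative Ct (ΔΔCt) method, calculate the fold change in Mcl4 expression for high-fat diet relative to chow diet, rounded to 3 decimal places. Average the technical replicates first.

Mean Ct: Mcl4 chow diet 30.865; Mcl4 high-fat diet 34.090; Gapdh chow diet 15.590; Gapdh high-fat diet 16.120
ΔCt(chow diet) = 30.865 − 15.590 = 15.275
ΔCt(high-fat diet) = 34.090 − 16.120 = 17.970
ΔΔCt = 17.970 − 15.275 = 2.695
Fold change = 2^(−2.695) = 0.1544

0.154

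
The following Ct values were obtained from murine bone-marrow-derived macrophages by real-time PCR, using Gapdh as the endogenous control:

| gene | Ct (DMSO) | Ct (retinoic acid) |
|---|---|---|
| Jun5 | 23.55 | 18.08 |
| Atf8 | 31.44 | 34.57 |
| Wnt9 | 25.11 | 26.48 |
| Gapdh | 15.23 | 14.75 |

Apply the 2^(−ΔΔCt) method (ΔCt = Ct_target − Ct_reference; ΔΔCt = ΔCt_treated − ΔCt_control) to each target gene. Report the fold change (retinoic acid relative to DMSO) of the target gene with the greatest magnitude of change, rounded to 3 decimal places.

Jun5: ΔΔCt = (18.08−14.75) − (23.55−15.23) = 3.33 − 8.32 = -4.99; fold change = 2^4.99 = 31.779
Atf8: ΔΔCt = (34.57−14.75) − (31.44−15.23) = 19.82 − 16.21 = 3.61; fold change = 2^-3.61 = 0.082
Wnt9: ΔΔCt = (26.48−14.75) − (25.11−15.23) = 11.73 − 9.88 = 1.85; fold change = 2^-1.85 = 0.277
Jun5 has the largest |ΔΔCt| = 4.99.

31.779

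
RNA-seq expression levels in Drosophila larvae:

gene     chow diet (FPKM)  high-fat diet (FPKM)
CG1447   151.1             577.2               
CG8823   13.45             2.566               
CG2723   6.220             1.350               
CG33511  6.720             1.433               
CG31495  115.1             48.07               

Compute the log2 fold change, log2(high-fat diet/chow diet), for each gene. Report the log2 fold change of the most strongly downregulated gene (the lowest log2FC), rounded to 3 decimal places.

-2.390

log2(577.2/151.1) = 1.934  (CG1447)
log2(2.566/13.45) = -2.390  (CG8823)
log2(1.350/6.220) = -2.204  (CG2723)
log2(1.433/6.720) = -2.229  (CG33511)
log2(48.07/115.1) = -1.260  (CG31495)
CG8823 is most strongly downregulated.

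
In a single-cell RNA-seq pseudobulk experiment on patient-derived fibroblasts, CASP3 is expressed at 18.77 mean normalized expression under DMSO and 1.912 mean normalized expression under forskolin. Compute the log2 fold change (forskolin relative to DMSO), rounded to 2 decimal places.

-3.30

Fold change = 1.912 / 18.77 = 0.1019
log2(0.1019) = -3.295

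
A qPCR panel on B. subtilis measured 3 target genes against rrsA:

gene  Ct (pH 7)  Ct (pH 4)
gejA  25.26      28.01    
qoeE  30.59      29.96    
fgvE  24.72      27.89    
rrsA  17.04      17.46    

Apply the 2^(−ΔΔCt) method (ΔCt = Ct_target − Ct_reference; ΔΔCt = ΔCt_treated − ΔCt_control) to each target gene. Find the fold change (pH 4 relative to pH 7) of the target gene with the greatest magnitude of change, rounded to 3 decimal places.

0.149

gejA: ΔΔCt = (28.01−17.46) − (25.26−17.04) = 10.55 − 8.22 = 2.33; fold change = 2^-2.33 = 0.199
qoeE: ΔΔCt = (29.96−17.46) − (30.59−17.04) = 12.50 − 13.55 = -1.05; fold change = 2^1.05 = 2.071
fgvE: ΔΔCt = (27.89−17.46) − (24.72−17.04) = 10.43 − 7.68 = 2.75; fold change = 2^-2.75 = 0.149
fgvE has the largest |ΔΔCt| = 2.75.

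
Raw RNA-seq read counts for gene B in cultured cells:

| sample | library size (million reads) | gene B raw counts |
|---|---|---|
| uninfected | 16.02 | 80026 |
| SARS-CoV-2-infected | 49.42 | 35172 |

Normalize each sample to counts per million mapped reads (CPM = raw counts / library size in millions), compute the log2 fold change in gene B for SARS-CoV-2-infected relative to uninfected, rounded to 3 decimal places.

-2.811

CPM(uninfected) = 80026 / 16.02 = 4995.3808
CPM(SARS-CoV-2-infected) = 35172 / 49.42 = 711.6957
Fold change = 711.6957 / 4995.3808 = 0.14247
log2(0.14247) = -2.8113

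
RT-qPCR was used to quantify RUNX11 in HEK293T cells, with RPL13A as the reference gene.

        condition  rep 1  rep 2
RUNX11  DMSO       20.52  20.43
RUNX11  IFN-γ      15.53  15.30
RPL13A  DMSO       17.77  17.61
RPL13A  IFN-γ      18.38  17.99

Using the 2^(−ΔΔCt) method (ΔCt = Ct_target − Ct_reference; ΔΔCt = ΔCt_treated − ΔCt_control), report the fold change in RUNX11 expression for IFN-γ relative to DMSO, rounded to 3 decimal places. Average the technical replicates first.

47.013

Mean Ct: RUNX11 DMSO 20.475; RUNX11 IFN-γ 15.415; RPL13A DMSO 17.690; RPL13A IFN-γ 18.185
ΔCt(DMSO) = 20.475 − 17.690 = 2.785
ΔCt(IFN-γ) = 15.415 − 18.185 = -2.770
ΔΔCt = -2.770 − 2.785 = -5.555
Fold change = 2^(−(-5.555)) = 2^5.555 = 47.0134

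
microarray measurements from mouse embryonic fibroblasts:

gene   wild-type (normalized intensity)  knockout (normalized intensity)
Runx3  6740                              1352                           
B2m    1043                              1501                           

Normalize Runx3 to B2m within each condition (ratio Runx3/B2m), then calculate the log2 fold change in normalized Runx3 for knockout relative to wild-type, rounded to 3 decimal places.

Runx3/B2m (wild-type) = 6740 / 1043 = 6.4621
Runx3/B2m (knockout) = 1352 / 1501 = 0.90073
Fold change = 0.90073 / 6.4621 = 0.1394
log2(0.1394) = -2.8428

-2.843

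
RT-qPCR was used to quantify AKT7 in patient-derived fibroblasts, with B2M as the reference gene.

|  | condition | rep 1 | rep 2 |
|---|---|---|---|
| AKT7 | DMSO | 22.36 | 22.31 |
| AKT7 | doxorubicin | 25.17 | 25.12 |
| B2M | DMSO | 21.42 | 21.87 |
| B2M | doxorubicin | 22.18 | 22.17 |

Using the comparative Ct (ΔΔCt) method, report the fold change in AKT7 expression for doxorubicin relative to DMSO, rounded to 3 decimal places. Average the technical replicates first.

0.206

Mean Ct: AKT7 DMSO 22.335; AKT7 doxorubicin 25.145; B2M DMSO 21.645; B2M doxorubicin 22.175
ΔCt(DMSO) = 22.335 − 21.645 = 0.690
ΔCt(doxorubicin) = 25.145 − 22.175 = 2.970
ΔΔCt = 2.970 − 0.690 = 2.280
Fold change = 2^(−2.280) = 0.2059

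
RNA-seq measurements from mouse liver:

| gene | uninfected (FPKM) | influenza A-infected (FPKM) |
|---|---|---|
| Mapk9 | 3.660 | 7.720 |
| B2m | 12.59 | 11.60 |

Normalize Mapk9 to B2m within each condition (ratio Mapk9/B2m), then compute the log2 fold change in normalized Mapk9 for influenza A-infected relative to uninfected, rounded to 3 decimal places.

Mapk9/B2m (uninfected) = 3.660 / 12.59 = 0.29071
Mapk9/B2m (influenza A-infected) = 7.720 / 11.60 = 0.66552
Fold change = 0.66552 / 0.29071 = 2.2893
log2(2.2893) = 1.1949

1.195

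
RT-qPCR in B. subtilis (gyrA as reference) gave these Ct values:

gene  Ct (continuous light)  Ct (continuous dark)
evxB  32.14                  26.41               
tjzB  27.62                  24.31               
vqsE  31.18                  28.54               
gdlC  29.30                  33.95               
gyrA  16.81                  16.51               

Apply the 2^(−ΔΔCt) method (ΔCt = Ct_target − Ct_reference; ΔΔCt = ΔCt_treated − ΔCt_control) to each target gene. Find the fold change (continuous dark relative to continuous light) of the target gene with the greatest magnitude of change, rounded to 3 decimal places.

43.111

evxB: ΔΔCt = (26.41−16.51) − (32.14−16.81) = 9.90 − 15.33 = -5.43; fold change = 2^5.43 = 43.111
tjzB: ΔΔCt = (24.31−16.51) − (27.62−16.81) = 7.80 − 10.81 = -3.01; fold change = 2^3.01 = 8.056
vqsE: ΔΔCt = (28.54−16.51) − (31.18−16.81) = 12.03 − 14.37 = -2.34; fold change = 2^2.34 = 5.063
gdlC: ΔΔCt = (33.95−16.51) − (29.30−16.81) = 17.44 − 12.49 = 4.95; fold change = 2^-4.95 = 0.032
evxB has the largest |ΔΔCt| = 5.43.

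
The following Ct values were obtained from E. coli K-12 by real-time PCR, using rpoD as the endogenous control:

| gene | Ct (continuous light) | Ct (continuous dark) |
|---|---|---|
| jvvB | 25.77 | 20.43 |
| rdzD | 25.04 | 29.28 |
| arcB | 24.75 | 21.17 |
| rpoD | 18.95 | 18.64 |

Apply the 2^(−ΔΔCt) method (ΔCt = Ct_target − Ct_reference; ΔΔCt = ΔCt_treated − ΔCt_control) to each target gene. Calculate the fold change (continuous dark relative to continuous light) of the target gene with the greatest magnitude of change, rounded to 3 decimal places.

jvvB: ΔΔCt = (20.43−18.64) − (25.77−18.95) = 1.79 − 6.82 = -5.03; fold change = 2^5.03 = 32.672
rdzD: ΔΔCt = (29.28−18.64) − (25.04−18.95) = 10.64 − 6.09 = 4.55; fold change = 2^-4.55 = 0.043
arcB: ΔΔCt = (21.17−18.64) − (24.75−18.95) = 2.53 − 5.80 = -3.27; fold change = 2^3.27 = 9.646
jvvB has the largest |ΔΔCt| = 5.03.

32.672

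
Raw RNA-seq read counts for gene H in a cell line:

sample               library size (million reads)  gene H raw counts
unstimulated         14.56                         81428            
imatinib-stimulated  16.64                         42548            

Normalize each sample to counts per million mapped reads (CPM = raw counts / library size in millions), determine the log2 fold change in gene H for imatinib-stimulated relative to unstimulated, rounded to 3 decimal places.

CPM(unstimulated) = 81428 / 14.56 = 5592.5824
CPM(imatinib-stimulated) = 42548 / 16.64 = 2556.9712
Fold change = 2556.9712 / 5592.5824 = 0.45721
log2(0.45721) = -1.1291

-1.129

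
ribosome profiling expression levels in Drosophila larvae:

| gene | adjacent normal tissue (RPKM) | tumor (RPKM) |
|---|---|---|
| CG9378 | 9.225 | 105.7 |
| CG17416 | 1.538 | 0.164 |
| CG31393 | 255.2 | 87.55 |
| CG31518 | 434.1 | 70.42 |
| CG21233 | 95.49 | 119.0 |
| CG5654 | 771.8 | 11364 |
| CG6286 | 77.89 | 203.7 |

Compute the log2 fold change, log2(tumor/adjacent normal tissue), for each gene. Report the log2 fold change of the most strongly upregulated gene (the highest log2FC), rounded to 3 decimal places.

3.880

log2(105.7/9.225) = 3.518  (CG9378)
log2(0.164/1.538) = -3.229  (CG17416)
log2(87.55/255.2) = -1.543  (CG31393)
log2(70.42/434.1) = -2.624  (CG31518)
log2(119.0/95.49) = 0.318  (CG21233)
log2(11364/771.8) = 3.880  (CG5654)
log2(203.7/77.89) = 1.387  (CG6286)
CG5654 is most strongly upregulated.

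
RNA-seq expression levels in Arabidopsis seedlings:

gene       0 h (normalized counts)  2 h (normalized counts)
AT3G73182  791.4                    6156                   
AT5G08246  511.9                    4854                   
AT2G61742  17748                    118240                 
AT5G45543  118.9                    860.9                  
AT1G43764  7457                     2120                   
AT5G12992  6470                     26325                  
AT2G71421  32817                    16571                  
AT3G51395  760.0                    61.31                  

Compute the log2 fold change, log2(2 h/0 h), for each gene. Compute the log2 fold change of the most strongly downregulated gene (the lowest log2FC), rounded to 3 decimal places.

-3.632

log2(6156/791.4) = 2.960  (AT3G73182)
log2(4854/511.9) = 3.245  (AT5G08246)
log2(118240/17748) = 2.736  (AT2G61742)
log2(860.9/118.9) = 2.856  (AT5G45543)
log2(2120/7457) = -1.815  (AT1G43764)
log2(26325/6470) = 2.025  (AT5G12992)
log2(16571/32817) = -0.986  (AT2G71421)
log2(61.31/760.0) = -3.632  (AT3G51395)
AT3G51395 is most strongly downregulated.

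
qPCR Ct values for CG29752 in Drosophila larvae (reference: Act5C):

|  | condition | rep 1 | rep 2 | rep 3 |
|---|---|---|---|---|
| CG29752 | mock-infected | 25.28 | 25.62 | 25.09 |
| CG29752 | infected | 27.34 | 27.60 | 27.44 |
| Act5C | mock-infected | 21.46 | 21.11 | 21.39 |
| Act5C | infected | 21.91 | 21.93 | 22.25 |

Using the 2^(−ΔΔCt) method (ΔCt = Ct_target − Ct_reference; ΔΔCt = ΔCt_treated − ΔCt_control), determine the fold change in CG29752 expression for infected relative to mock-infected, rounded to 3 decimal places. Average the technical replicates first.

Mean Ct: CG29752 mock-infected 25.330; CG29752 infected 27.460; Act5C mock-infected 21.320; Act5C infected 22.030
ΔCt(mock-infected) = 25.330 − 21.320 = 4.010
ΔCt(infected) = 27.460 − 22.030 = 5.430
ΔΔCt = 5.430 − 4.010 = 1.420
Fold change = 2^(−1.420) = 0.3737

0.374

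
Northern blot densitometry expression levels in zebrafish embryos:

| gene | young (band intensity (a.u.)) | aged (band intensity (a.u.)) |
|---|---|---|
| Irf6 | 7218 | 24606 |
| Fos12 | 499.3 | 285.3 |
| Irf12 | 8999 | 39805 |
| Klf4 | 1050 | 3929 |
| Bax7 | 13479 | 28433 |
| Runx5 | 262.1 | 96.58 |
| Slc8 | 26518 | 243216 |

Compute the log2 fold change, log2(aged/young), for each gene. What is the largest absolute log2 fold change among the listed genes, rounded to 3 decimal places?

log2(24606/7218) = 1.769  (Irf6)
log2(285.3/499.3) = -0.807  (Fos12)
log2(39805/8999) = 2.145  (Irf12)
log2(3929/1050) = 1.904  (Klf4)
log2(28433/13479) = 1.077  (Bax7)
log2(96.58/262.1) = -1.440  (Runx5)
log2(243216/26518) = 3.197  (Slc8)
The largest magnitude belongs to Slc8.

3.197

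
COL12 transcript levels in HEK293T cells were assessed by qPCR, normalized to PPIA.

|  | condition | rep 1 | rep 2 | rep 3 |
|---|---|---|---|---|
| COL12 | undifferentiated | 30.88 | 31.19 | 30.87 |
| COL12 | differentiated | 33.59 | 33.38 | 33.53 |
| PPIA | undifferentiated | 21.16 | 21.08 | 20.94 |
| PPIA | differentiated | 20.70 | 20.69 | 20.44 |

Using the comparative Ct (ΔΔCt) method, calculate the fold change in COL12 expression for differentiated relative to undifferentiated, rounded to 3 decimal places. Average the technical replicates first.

Mean Ct: COL12 undifferentiated 30.980; COL12 differentiated 33.500; PPIA undifferentiated 21.060; PPIA differentiated 20.610
ΔCt(undifferentiated) = 30.980 − 21.060 = 9.920
ΔCt(differentiated) = 33.500 − 20.610 = 12.890
ΔΔCt = 12.890 − 9.920 = 2.970
Fold change = 2^(−2.970) = 0.1276

0.128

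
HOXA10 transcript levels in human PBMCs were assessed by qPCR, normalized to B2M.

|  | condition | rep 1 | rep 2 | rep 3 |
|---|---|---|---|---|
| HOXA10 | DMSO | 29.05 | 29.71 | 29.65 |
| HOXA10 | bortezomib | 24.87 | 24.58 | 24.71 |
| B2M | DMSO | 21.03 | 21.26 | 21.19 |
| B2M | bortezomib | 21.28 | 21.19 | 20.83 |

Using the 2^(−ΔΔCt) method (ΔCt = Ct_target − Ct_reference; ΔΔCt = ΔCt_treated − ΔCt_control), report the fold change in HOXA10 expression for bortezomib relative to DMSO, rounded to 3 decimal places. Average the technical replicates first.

Mean Ct: HOXA10 DMSO 29.470; HOXA10 bortezomib 24.720; B2M DMSO 21.160; B2M bortezomib 21.100
ΔCt(DMSO) = 29.470 − 21.160 = 8.310
ΔCt(bortezomib) = 24.720 − 21.100 = 3.620
ΔΔCt = 3.620 − 8.310 = -4.690
Fold change = 2^(−(-4.690)) = 2^4.690 = 25.8125

25.813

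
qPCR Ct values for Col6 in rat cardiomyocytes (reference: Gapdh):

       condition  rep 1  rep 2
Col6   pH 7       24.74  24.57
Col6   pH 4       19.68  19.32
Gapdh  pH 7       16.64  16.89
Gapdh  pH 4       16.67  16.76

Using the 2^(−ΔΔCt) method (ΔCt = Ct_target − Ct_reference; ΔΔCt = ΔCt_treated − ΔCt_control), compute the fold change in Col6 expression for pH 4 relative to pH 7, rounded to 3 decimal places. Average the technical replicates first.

34.416

Mean Ct: Col6 pH 7 24.655; Col6 pH 4 19.500; Gapdh pH 7 16.765; Gapdh pH 4 16.715
ΔCt(pH 7) = 24.655 − 16.765 = 7.890
ΔCt(pH 4) = 19.500 − 16.715 = 2.785
ΔΔCt = 2.785 − 7.890 = -5.105
Fold change = 2^(−(-5.105)) = 2^5.105 = 34.4158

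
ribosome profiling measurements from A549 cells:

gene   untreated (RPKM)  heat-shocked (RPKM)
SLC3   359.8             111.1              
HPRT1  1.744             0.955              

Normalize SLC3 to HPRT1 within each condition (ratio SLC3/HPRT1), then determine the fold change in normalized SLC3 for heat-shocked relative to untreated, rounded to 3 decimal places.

0.564

SLC3/HPRT1 (untreated) = 359.8 / 1.744 = 206.31
SLC3/HPRT1 (heat-shocked) = 111.1 / 0.955 = 116.34
Fold change = 116.34 / 206.31 = 0.5639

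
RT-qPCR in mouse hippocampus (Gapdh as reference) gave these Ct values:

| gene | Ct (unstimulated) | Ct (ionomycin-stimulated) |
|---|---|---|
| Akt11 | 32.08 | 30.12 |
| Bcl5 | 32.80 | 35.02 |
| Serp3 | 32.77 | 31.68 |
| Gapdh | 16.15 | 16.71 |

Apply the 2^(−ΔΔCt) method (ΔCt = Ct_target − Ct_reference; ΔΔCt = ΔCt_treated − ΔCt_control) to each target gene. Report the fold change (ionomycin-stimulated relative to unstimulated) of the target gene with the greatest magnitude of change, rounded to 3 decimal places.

5.736

Akt11: ΔΔCt = (30.12−16.71) − (32.08−16.15) = 13.41 − 15.93 = -2.52; fold change = 2^2.52 = 5.736
Bcl5: ΔΔCt = (35.02−16.71) − (32.80−16.15) = 18.31 − 16.65 = 1.66; fold change = 2^-1.66 = 0.316
Serp3: ΔΔCt = (31.68−16.71) − (32.77−16.15) = 14.97 − 16.62 = -1.65; fold change = 2^1.65 = 3.138
Akt11 has the largest |ΔΔCt| = 2.52.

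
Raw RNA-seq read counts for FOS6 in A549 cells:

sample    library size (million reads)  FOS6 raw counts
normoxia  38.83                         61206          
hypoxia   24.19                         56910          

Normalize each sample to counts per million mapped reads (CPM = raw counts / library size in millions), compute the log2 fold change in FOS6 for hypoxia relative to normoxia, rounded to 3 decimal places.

CPM(normoxia) = 61206 / 38.83 = 1576.2555
CPM(hypoxia) = 56910 / 24.19 = 2352.6251
Fold change = 2352.6251 / 1576.2555 = 1.49254
log2(1.49254) = 0.5778

0.578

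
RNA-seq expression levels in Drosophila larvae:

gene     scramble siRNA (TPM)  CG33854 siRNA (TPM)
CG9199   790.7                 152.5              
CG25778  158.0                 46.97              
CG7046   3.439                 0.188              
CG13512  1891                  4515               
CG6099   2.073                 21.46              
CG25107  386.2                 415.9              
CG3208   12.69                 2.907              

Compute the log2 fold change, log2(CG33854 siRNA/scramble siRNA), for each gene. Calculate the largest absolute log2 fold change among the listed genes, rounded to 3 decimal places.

log2(152.5/790.7) = -2.374  (CG9199)
log2(46.97/158.0) = -1.750  (CG25778)
log2(0.188/3.439) = -4.193  (CG7046)
log2(4515/1891) = 1.256  (CG13512)
log2(21.46/2.073) = 3.372  (CG6099)
log2(415.9/386.2) = 0.107  (CG25107)
log2(2.907/12.69) = -2.126  (CG3208)
The largest magnitude belongs to CG7046.

4.193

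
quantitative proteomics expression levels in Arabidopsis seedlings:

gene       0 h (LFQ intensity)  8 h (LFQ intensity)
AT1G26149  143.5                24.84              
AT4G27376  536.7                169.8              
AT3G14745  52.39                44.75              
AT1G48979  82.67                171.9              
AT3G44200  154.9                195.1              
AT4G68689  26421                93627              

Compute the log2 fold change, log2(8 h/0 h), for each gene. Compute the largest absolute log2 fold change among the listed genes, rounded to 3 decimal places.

log2(24.84/143.5) = -2.530  (AT1G26149)
log2(169.8/536.7) = -1.660  (AT4G27376)
log2(44.75/52.39) = -0.227  (AT3G14745)
log2(171.9/82.67) = 1.056  (AT1G48979)
log2(195.1/154.9) = 0.333  (AT3G44200)
log2(93627/26421) = 1.825  (AT4G68689)
The largest magnitude belongs to AT1G26149.

2.530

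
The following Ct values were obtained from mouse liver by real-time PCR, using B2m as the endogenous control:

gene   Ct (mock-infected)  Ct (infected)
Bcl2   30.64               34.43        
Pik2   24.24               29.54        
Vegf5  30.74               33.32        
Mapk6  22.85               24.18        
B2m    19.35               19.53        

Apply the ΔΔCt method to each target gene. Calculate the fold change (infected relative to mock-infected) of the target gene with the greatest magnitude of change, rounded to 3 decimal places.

0.029

Bcl2: ΔΔCt = (34.43−19.53) − (30.64−19.35) = 14.90 − 11.29 = 3.61; fold change = 2^-3.61 = 0.082
Pik2: ΔΔCt = (29.54−19.53) − (24.24−19.35) = 10.01 − 4.89 = 5.12; fold change = 2^-5.12 = 0.029
Vegf5: ΔΔCt = (33.32−19.53) − (30.74−19.35) = 13.79 − 11.39 = 2.40; fold change = 2^-2.40 = 0.189
Mapk6: ΔΔCt = (24.18−19.53) − (22.85−19.35) = 4.65 − 3.50 = 1.15; fold change = 2^-1.15 = 0.451
Pik2 has the largest |ΔΔCt| = 5.12.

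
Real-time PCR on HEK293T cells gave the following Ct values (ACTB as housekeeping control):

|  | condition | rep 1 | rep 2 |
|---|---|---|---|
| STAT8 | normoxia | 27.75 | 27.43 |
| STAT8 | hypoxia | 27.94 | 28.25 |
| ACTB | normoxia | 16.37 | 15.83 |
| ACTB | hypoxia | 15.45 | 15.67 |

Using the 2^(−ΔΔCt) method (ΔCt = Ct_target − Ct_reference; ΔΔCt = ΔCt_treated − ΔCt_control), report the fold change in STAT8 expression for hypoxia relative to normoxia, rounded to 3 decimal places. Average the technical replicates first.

Mean Ct: STAT8 normoxia 27.590; STAT8 hypoxia 28.095; ACTB normoxia 16.100; ACTB hypoxia 15.560
ΔCt(normoxia) = 27.590 − 16.100 = 11.490
ΔCt(hypoxia) = 28.095 − 15.560 = 12.535
ΔΔCt = 12.535 − 11.490 = 1.045
Fold change = 2^(−1.045) = 0.4846

0.485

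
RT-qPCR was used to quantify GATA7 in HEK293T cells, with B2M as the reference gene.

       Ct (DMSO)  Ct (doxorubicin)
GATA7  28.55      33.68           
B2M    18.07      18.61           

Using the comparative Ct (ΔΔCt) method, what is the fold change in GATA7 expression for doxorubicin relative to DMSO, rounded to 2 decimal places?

0.04

ΔCt(DMSO) = 28.550 − 18.070 = 10.480
ΔCt(doxorubicin) = 33.680 − 18.610 = 15.070
ΔΔCt = 15.070 − 10.480 = 4.590
Fold change = 2^(−4.590) = 0.042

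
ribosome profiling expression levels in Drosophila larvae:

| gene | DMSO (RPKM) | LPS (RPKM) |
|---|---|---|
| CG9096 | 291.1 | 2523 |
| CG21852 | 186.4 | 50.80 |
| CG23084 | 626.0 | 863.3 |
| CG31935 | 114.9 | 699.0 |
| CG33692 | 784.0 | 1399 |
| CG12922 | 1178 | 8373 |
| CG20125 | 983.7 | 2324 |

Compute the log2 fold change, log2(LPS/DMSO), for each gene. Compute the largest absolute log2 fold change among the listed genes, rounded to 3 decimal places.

log2(2523/291.1) = 3.116  (CG9096)
log2(50.80/186.4) = -1.876  (CG21852)
log2(863.3/626.0) = 0.464  (CG23084)
log2(699.0/114.9) = 2.605  (CG31935)
log2(1399/784.0) = 0.835  (CG33692)
log2(8373/1178) = 2.829  (CG12922)
log2(2324/983.7) = 1.240  (CG20125)
The largest magnitude belongs to CG9096.

3.116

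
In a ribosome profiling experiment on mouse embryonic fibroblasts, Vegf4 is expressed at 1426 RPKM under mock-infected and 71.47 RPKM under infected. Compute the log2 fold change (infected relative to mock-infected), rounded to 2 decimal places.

Fold change = 71.47 / 1426 = 0.0501
log2(0.0501) = -4.318

-4.32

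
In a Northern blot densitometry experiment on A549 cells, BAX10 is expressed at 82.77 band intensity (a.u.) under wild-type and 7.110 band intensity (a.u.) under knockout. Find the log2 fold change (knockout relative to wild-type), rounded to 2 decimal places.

-3.54

Fold change = 7.110 / 82.77 = 0.0859
log2(0.0859) = -3.541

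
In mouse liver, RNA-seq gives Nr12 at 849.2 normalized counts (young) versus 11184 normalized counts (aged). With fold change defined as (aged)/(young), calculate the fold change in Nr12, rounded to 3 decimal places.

13.170

Fold change = 11184 / 849.2 = 13.1700
Nr12 is upregulated.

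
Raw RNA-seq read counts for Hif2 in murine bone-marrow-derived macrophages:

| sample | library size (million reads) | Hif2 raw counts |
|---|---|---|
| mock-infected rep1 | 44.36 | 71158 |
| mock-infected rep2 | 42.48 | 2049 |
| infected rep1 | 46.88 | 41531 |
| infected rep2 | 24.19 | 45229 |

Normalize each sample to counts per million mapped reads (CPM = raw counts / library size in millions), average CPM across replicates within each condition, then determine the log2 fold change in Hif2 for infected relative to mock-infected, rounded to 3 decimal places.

0.738

CPM(mock-infected rep1) = 71158 / 44.36 = 1604.1028
CPM(mock-infected rep2) = 2049 / 42.48 = 48.2345
CPM(infected rep1) = 41531 / 46.88 = 885.9002
CPM(infected rep2) = 45229 / 24.19 = 1869.7396
mean CPM(mock-infected) = 826.1686; mean CPM(infected) = 1377.8199
Fold change = 1377.8199 / 826.1686 = 1.66772
log2(1.66772) = 0.7379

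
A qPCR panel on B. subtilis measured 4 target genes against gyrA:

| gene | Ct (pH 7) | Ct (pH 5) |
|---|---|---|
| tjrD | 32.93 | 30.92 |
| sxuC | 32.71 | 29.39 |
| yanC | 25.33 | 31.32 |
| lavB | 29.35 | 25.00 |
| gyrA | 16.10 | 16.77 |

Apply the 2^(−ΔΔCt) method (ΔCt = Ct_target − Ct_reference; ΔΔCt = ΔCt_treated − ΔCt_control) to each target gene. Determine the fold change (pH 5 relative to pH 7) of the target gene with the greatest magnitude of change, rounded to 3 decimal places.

tjrD: ΔΔCt = (30.92−16.77) − (32.93−16.10) = 14.15 − 16.83 = -2.68; fold change = 2^2.68 = 6.409
sxuC: ΔΔCt = (29.39−16.77) − (32.71−16.10) = 12.62 − 16.61 = -3.99; fold change = 2^3.99 = 15.889
yanC: ΔΔCt = (31.32−16.77) − (25.33−16.10) = 14.55 − 9.23 = 5.32; fold change = 2^-5.32 = 0.025
lavB: ΔΔCt = (25.00−16.77) − (29.35−16.10) = 8.23 − 13.25 = -5.02; fold change = 2^5.02 = 32.447
yanC has the largest |ΔΔCt| = 5.32.

0.025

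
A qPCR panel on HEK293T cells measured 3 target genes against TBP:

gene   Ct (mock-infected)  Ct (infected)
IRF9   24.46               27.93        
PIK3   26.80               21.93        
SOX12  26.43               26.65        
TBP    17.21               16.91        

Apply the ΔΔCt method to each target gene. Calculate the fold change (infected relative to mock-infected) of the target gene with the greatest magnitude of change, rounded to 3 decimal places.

IRF9: ΔΔCt = (27.93−16.91) − (24.46−17.21) = 11.02 − 7.25 = 3.77; fold change = 2^-3.77 = 0.073
PIK3: ΔΔCt = (21.93−16.91) − (26.80−17.21) = 5.02 − 9.59 = -4.57; fold change = 2^4.57 = 23.752
SOX12: ΔΔCt = (26.65−16.91) − (26.43−17.21) = 9.74 − 9.22 = 0.52; fold change = 2^-0.52 = 0.697
PIK3 has the largest |ΔΔCt| = 4.57.

23.752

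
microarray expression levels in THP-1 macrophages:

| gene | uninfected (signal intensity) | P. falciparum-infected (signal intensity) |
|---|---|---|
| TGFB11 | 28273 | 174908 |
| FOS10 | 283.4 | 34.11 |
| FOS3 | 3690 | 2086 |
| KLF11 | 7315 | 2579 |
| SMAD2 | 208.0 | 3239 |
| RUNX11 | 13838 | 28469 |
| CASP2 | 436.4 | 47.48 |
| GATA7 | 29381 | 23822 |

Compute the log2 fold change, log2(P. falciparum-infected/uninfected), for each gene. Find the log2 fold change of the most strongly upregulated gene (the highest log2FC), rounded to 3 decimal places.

log2(174908/28273) = 2.629  (TGFB11)
log2(34.11/283.4) = -3.055  (FOS10)
log2(2086/3690) = -0.823  (FOS3)
log2(2579/7315) = -1.504  (KLF11)
log2(3239/208.0) = 3.961  (SMAD2)
log2(28469/13838) = 1.041  (RUNX11)
log2(47.48/436.4) = -3.200  (CASP2)
log2(23822/29381) = -0.303  (GATA7)
SMAD2 is most strongly upregulated.

3.961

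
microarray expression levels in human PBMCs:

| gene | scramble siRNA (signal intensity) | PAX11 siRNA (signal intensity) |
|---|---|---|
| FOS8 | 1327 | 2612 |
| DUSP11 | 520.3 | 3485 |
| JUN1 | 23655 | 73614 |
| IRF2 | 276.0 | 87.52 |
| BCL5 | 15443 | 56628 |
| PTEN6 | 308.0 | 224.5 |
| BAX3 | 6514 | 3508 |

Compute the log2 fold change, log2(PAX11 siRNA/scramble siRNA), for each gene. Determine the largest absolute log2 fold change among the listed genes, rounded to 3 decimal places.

log2(2612/1327) = 0.977  (FOS8)
log2(3485/520.3) = 2.744  (DUSP11)
log2(73614/23655) = 1.638  (JUN1)
log2(87.52/276.0) = -1.657  (IRF2)
log2(56628/15443) = 1.875  (BCL5)
log2(224.5/308.0) = -0.456  (PTEN6)
log2(3508/6514) = -0.893  (BAX3)
The largest magnitude belongs to DUSP11.

2.744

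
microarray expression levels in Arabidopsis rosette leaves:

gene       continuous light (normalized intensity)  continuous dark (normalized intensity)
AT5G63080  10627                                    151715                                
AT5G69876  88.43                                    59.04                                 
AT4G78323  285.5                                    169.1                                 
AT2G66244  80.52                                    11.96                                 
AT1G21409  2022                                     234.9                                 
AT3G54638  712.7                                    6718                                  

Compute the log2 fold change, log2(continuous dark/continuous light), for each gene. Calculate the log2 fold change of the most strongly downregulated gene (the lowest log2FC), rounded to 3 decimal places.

log2(151715/10627) = 3.836  (AT5G63080)
log2(59.04/88.43) = -0.583  (AT5G69876)
log2(169.1/285.5) = -0.756  (AT4G78323)
log2(11.96/80.52) = -2.751  (AT2G66244)
log2(234.9/2022) = -3.106  (AT1G21409)
log2(6718/712.7) = 3.237  (AT3G54638)
AT1G21409 is most strongly downregulated.

-3.106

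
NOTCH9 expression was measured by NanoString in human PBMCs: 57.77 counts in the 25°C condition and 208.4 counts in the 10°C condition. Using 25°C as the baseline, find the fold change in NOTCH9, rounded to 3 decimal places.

Fold change = 208.4 / 57.77 = 3.6074
NOTCH9 is upregulated.

3.607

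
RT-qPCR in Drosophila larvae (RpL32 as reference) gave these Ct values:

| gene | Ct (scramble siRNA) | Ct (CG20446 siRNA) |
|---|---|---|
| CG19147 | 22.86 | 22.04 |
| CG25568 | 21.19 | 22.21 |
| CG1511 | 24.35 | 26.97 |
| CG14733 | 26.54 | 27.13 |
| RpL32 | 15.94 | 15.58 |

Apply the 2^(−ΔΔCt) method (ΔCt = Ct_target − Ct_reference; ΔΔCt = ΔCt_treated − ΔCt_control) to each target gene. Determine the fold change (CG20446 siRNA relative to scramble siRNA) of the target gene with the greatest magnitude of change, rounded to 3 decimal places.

0.127

CG19147: ΔΔCt = (22.04−15.58) − (22.86−15.94) = 6.46 − 6.92 = -0.46; fold change = 2^0.46 = 1.376
CG25568: ΔΔCt = (22.21−15.58) − (21.19−15.94) = 6.63 − 5.25 = 1.38; fold change = 2^-1.38 = 0.384
CG1511: ΔΔCt = (26.97−15.58) − (24.35−15.94) = 11.39 − 8.41 = 2.98; fold change = 2^-2.98 = 0.127
CG14733: ΔΔCt = (27.13−15.58) − (26.54−15.94) = 11.55 − 10.60 = 0.95; fold change = 2^-0.95 = 0.518
CG1511 has the largest |ΔΔCt| = 2.98.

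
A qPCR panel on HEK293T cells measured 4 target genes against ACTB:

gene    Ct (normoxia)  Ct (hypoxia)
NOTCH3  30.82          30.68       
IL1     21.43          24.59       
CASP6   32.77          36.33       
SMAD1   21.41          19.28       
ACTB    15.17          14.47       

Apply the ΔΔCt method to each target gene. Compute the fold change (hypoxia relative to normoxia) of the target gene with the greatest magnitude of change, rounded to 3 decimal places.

0.052

NOTCH3: ΔΔCt = (30.68−14.47) − (30.82−15.17) = 16.21 − 15.65 = 0.56; fold change = 2^-0.56 = 0.678
IL1: ΔΔCt = (24.59−14.47) − (21.43−15.17) = 10.12 − 6.26 = 3.86; fold change = 2^-3.86 = 0.069
CASP6: ΔΔCt = (36.33−14.47) − (32.77−15.17) = 21.86 − 17.60 = 4.26; fold change = 2^-4.26 = 0.052
SMAD1: ΔΔCt = (19.28−14.47) − (21.41−15.17) = 4.81 − 6.24 = -1.43; fold change = 2^1.43 = 2.694
CASP6 has the largest |ΔΔCt| = 4.26.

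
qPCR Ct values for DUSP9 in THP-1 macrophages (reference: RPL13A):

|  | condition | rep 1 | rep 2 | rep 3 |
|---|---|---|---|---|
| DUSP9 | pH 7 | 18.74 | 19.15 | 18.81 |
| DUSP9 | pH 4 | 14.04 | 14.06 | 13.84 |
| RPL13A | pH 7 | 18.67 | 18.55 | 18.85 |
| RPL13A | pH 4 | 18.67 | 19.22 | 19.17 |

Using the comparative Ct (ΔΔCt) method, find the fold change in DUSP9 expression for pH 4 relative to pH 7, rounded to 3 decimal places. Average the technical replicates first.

38.055

Mean Ct: DUSP9 pH 7 18.900; DUSP9 pH 4 13.980; RPL13A pH 7 18.690; RPL13A pH 4 19.020
ΔCt(pH 7) = 18.900 − 18.690 = 0.210
ΔCt(pH 4) = 13.980 − 19.020 = -5.040
ΔΔCt = -5.040 − 0.210 = -5.250
Fold change = 2^(−(-5.250)) = 2^5.250 = 38.0546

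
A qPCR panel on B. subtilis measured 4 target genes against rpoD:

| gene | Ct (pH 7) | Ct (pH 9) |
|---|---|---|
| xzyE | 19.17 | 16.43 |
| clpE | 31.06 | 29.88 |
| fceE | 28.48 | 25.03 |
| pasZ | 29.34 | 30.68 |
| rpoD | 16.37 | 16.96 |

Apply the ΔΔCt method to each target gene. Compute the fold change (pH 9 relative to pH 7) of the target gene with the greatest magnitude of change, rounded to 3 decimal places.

16.450

xzyE: ΔΔCt = (16.43−16.96) − (19.17−16.37) = -0.53 − 2.80 = -3.33; fold change = 2^3.33 = 10.056
clpE: ΔΔCt = (29.88−16.96) − (31.06−16.37) = 12.92 − 14.69 = -1.77; fold change = 2^1.77 = 3.411
fceE: ΔΔCt = (25.03−16.96) − (28.48−16.37) = 8.07 − 12.11 = -4.04; fold change = 2^4.04 = 16.450
pasZ: ΔΔCt = (30.68−16.96) − (29.34−16.37) = 13.72 − 12.97 = 0.75; fold change = 2^-0.75 = 0.595
fceE has the largest |ΔΔCt| = 4.04.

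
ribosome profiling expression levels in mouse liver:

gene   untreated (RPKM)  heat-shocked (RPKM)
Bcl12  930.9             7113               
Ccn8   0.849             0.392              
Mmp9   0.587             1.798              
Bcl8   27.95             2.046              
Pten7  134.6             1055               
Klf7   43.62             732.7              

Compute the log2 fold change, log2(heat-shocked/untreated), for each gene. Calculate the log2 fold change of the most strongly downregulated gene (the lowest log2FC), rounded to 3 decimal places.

log2(7113/930.9) = 2.934  (Bcl12)
log2(0.392/0.849) = -1.115  (Ccn8)
log2(1.798/0.587) = 1.615  (Mmp9)
log2(2.046/27.95) = -3.772  (Bcl8)
log2(1055/134.6) = 2.970  (Pten7)
log2(732.7/43.62) = 4.070  (Klf7)
Bcl8 is most strongly downregulated.

-3.772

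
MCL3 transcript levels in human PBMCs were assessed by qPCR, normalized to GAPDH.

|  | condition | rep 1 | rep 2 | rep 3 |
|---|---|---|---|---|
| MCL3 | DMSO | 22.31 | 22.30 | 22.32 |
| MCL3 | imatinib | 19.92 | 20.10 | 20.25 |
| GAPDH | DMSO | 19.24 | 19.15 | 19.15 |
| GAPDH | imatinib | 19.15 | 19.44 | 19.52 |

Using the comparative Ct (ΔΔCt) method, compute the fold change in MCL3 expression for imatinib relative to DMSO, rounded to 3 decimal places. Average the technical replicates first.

5.315

Mean Ct: MCL3 DMSO 22.310; MCL3 imatinib 20.090; GAPDH DMSO 19.180; GAPDH imatinib 19.370
ΔCt(DMSO) = 22.310 − 19.180 = 3.130
ΔCt(imatinib) = 20.090 − 19.370 = 0.720
ΔΔCt = 0.720 − 3.130 = -2.410
Fold change = 2^(−(-2.410)) = 2^2.410 = 5.3147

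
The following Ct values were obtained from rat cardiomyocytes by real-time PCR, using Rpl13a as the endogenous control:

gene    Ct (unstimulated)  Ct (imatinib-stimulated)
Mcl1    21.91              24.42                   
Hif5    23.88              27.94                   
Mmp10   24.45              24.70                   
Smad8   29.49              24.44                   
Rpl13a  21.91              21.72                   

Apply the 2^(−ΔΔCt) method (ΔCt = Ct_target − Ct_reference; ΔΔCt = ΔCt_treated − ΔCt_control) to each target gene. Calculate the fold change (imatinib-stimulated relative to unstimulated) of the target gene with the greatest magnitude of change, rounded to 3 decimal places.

29.041

Mcl1: ΔΔCt = (24.42−21.72) − (21.91−21.91) = 2.70 − 0.00 = 2.70; fold change = 2^-2.70 = 0.154
Hif5: ΔΔCt = (27.94−21.72) − (23.88−21.91) = 6.22 − 1.97 = 4.25; fold change = 2^-4.25 = 0.053
Mmp10: ΔΔCt = (24.70−21.72) − (24.45−21.91) = 2.98 − 2.54 = 0.44; fold change = 2^-0.44 = 0.737
Smad8: ΔΔCt = (24.44−21.72) − (29.49−21.91) = 2.72 − 7.58 = -4.86; fold change = 2^4.86 = 29.041
Smad8 has the largest |ΔΔCt| = 4.86.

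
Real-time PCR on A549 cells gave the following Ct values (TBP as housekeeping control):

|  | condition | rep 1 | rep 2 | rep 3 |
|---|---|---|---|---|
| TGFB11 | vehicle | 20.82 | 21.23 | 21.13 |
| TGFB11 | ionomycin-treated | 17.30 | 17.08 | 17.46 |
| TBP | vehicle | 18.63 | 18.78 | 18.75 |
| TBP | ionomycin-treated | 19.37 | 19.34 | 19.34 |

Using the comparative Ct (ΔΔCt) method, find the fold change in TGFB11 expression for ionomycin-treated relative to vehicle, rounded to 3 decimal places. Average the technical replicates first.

Mean Ct: TGFB11 vehicle 21.060; TGFB11 ionomycin-treated 17.280; TBP vehicle 18.720; TBP ionomycin-treated 19.350
ΔCt(vehicle) = 21.060 − 18.720 = 2.340
ΔCt(ionomycin-treated) = 17.280 − 19.350 = -2.070
ΔΔCt = -2.070 − 2.340 = -4.410
Fold change = 2^(−(-4.410)) = 2^4.410 = 21.2590

21.259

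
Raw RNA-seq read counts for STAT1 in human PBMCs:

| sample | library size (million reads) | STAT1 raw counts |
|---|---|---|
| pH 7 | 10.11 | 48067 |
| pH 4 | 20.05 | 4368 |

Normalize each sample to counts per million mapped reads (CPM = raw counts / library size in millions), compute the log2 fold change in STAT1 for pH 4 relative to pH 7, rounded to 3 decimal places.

-4.448

CPM(pH 7) = 48067 / 10.11 = 4754.4016
CPM(pH 4) = 4368 / 20.05 = 217.8554
Fold change = 217.8554 / 4754.4016 = 0.04582
log2(0.04582) = -4.4478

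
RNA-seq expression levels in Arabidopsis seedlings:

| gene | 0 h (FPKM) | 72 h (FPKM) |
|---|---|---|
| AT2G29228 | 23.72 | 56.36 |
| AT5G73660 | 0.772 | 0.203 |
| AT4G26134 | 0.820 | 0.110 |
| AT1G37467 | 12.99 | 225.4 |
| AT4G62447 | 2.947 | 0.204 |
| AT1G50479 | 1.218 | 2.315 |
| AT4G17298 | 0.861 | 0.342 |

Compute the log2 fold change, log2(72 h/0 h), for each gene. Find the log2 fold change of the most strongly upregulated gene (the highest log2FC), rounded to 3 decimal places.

log2(56.36/23.72) = 1.249  (AT2G29228)
log2(0.203/0.772) = -1.927  (AT5G73660)
log2(0.110/0.820) = -2.898  (AT4G26134)
log2(225.4/12.99) = 4.117  (AT1G37467)
log2(0.204/2.947) = -3.853  (AT4G62447)
log2(2.315/1.218) = 0.926  (AT1G50479)
log2(0.342/0.861) = -1.332  (AT4G17298)
AT1G37467 is most strongly upregulated.

4.117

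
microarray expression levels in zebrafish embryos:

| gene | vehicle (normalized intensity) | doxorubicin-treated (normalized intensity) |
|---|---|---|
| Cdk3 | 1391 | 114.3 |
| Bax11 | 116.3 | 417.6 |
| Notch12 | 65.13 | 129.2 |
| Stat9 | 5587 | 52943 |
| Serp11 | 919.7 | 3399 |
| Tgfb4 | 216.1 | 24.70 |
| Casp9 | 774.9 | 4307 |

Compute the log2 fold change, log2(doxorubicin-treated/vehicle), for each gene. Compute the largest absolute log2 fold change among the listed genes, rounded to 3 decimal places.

3.605

log2(114.3/1391) = -3.605  (Cdk3)
log2(417.6/116.3) = 1.844  (Bax11)
log2(129.2/65.13) = 0.988  (Notch12)
log2(52943/5587) = 3.244  (Stat9)
log2(3399/919.7) = 1.886  (Serp11)
log2(24.70/216.1) = -3.129  (Tgfb4)
log2(4307/774.9) = 2.475  (Casp9)
The largest magnitude belongs to Cdk3.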